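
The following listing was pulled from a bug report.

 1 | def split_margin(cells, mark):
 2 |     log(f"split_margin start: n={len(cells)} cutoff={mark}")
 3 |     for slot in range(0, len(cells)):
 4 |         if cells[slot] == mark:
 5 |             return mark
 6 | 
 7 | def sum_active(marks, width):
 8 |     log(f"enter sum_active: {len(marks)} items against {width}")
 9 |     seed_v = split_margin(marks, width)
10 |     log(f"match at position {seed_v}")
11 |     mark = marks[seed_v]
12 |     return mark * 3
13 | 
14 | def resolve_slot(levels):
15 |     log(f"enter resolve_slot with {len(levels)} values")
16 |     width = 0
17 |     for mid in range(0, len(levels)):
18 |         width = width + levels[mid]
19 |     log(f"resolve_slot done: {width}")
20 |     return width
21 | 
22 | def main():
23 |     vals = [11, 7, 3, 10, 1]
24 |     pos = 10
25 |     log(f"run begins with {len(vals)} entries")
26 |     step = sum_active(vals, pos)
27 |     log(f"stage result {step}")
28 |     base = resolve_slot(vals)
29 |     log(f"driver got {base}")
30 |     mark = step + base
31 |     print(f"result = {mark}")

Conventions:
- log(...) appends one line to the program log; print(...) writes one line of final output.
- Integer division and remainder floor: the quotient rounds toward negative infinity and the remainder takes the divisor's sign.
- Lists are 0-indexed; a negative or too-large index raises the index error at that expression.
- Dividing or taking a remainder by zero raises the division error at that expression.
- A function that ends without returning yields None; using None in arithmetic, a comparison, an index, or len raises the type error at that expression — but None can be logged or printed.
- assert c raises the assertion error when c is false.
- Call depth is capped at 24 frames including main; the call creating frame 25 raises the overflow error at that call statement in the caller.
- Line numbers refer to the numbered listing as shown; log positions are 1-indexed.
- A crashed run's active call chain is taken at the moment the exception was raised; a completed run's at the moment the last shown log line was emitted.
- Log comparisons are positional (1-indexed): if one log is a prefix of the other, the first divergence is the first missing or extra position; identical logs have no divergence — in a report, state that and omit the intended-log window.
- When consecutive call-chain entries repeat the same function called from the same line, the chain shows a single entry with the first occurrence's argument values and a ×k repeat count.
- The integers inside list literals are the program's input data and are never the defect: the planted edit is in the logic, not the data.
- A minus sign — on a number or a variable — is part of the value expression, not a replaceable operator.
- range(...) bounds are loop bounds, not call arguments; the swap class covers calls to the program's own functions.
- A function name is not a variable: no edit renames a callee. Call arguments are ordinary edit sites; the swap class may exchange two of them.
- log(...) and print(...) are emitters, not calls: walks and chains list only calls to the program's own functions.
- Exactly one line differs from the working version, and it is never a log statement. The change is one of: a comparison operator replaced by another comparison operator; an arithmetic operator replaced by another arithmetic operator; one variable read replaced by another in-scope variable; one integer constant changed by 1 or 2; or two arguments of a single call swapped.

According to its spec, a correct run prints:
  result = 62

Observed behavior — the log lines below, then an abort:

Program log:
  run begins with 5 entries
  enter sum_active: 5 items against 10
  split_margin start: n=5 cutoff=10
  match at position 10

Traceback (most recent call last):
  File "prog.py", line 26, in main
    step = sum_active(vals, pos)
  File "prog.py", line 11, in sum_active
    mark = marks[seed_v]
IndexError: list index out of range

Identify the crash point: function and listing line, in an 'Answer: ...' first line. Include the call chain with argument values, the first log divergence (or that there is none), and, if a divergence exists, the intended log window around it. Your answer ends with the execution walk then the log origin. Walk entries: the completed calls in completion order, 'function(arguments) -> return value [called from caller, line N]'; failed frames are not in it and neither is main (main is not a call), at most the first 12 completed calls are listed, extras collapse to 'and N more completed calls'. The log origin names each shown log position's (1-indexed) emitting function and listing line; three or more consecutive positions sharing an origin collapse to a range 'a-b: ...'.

Answer: the error was raised in sum_active, line 11.
The tell: The earliest visible damage is log position 4 — 'match at position 10' rather than the intended 'match at position 3'.
Call chain: main -> sum_active([11, 7, 3, 10, 1], 10) (called at line 26).
First divergence: position 4 — shown 'match at position 10', intended 'match at position 3'.
Intended log window:
  2: enter sum_active: 5 items against 10
  3: split_margin start: n=5 cutoff=10
  4: match at position 3
  5: stage result 30
Execution walk:
  split_margin([11, 7, 3, 10, 1], 10) -> 10  [called from sum_active, line 9]
Origin of each log line:
  1: from main, line 25
  2: from sum_active, line 8
  3: from split_margin, line 2
  4: from sum_active, line 10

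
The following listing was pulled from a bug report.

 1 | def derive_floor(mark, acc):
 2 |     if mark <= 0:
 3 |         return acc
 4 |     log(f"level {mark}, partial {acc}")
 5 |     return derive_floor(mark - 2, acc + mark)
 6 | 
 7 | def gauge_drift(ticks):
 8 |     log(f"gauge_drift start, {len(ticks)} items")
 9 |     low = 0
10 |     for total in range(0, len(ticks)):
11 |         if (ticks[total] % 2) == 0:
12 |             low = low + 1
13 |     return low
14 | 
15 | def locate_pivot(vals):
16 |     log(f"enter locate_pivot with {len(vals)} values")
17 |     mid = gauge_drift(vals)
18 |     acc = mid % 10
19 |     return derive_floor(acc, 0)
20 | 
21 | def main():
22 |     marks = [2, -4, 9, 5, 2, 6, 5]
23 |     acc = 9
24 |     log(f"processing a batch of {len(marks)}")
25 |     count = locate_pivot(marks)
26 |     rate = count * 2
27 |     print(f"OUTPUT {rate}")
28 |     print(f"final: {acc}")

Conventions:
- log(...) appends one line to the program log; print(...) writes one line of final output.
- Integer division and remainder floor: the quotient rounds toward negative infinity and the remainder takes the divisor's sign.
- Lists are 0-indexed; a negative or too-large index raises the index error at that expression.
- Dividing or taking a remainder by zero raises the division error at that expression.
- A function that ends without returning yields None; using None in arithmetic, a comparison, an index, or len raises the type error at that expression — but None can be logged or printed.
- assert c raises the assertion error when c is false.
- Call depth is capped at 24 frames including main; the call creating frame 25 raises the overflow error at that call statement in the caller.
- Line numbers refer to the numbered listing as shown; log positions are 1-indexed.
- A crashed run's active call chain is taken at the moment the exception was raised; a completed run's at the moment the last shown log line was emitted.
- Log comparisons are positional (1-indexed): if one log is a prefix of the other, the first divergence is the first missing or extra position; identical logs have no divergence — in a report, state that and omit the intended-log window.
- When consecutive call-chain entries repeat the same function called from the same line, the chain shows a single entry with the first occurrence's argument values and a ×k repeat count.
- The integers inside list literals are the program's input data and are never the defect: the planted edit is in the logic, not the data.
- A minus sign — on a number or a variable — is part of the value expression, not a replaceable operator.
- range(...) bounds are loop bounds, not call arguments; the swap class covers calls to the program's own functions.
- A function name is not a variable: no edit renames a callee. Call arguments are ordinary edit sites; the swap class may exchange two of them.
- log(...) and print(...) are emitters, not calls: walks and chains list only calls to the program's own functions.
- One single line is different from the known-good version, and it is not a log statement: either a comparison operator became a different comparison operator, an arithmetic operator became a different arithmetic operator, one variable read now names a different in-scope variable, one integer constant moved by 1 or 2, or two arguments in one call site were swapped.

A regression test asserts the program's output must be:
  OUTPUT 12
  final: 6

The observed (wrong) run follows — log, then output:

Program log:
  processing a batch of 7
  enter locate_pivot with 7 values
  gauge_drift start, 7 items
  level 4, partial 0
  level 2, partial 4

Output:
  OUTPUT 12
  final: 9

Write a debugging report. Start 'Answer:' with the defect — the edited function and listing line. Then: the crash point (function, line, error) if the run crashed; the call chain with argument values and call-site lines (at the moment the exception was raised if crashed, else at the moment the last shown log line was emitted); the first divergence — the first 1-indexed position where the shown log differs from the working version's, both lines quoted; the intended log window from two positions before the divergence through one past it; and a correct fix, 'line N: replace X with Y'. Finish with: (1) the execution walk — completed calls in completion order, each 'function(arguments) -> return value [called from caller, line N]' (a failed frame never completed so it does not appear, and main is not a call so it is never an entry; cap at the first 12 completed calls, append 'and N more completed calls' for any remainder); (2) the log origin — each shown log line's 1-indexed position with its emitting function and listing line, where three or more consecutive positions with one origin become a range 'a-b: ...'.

Answer: the defect is in main at line 28.
Key fact: The two runs log identically and part ways only at the printed values.
Call chain: main -> locate_pivot([2, -4, 9, 5, 2, 6, 5]) (called at line 25) -> derive_floor(4, 0) (called at line 19) -> derive_floor(2, 4) (called at line 5).
First divergence: none; the two logs match at every position.
Execution walk:
  gauge_drift([2, -4, 9, 5, 2, 6, 5]) -> 4  [called from locate_pivot, line 17]
  derive_floor(0, 6) -> 6  [called from derive_floor, line 5]
  derive_floor(2, 4) -> 6  [called from derive_floor, line 5]
  derive_floor(4, 0) -> 6  [called from locate_pivot, line 19]
  locate_pivot([2, -4, 9, 5, 2, 6, 5]) -> 6  [called from main, line 25]
Origin of each log line:
  1 — main, line 24
  2 — locate_pivot, line 16
  3 — gauge_drift, line 8
  4 — derive_floor, line 4
  5 — derive_floor, line 4
A correct fix: line 28: replace `acc` with `count`.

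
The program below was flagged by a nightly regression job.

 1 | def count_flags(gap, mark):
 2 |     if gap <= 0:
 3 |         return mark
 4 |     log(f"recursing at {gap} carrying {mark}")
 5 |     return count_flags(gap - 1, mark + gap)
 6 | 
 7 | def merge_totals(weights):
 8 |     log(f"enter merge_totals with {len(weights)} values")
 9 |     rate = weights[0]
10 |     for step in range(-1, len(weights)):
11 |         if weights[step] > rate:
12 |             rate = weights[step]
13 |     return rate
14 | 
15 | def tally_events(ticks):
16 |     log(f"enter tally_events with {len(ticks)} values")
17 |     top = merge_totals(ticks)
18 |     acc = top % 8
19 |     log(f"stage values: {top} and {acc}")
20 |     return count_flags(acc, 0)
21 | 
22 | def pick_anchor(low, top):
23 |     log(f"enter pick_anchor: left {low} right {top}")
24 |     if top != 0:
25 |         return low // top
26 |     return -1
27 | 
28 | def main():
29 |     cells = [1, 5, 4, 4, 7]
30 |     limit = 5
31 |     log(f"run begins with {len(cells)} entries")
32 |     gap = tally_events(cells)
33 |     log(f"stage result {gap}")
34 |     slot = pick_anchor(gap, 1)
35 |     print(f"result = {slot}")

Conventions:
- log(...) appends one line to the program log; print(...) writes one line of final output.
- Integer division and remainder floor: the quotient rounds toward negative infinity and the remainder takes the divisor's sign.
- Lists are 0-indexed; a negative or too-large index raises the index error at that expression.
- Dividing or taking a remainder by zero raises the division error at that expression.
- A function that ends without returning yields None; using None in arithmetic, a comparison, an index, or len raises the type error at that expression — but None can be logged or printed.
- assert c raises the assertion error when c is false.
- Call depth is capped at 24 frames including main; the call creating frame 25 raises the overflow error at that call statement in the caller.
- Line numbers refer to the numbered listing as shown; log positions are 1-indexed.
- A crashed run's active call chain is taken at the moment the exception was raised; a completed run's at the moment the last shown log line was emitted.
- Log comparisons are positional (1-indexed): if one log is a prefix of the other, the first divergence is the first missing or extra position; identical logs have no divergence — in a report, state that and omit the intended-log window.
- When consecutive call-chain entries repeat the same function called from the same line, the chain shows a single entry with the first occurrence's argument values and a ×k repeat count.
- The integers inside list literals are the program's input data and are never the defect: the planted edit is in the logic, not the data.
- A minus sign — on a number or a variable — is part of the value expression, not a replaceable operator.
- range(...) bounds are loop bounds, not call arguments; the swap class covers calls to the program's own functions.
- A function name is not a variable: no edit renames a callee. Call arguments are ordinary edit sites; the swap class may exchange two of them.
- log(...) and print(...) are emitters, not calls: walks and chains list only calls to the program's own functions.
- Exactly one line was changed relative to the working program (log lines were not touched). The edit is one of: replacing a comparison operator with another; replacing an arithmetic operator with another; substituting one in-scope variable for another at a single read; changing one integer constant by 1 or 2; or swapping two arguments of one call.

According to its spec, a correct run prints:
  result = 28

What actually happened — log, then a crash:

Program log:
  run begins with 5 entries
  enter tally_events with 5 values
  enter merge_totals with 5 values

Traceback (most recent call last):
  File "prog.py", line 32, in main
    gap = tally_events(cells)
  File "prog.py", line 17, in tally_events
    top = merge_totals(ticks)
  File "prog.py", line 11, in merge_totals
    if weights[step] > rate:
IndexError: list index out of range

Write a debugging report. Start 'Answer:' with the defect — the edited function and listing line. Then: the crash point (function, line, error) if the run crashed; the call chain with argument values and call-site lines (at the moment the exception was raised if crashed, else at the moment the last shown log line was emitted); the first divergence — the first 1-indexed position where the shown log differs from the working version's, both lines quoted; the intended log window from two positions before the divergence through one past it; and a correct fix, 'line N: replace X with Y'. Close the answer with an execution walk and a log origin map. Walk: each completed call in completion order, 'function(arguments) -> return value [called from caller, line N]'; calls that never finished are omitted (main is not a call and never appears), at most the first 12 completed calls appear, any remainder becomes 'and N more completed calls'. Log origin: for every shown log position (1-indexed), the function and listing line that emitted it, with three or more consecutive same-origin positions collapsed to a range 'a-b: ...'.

Answer: the defect is in merge_totals at line 10.
The tell: The faulty run's log stops after 3 lines; the working version's next line would be 'stage values: 7 and 7'.
Crash: merge_totals, line 11, IndexError.
Call chain: main -> tally_events([1, 5, 4, 4, 7]) (called at line 32) -> merge_totals([1, 5, 4, 4, 7]) (called at line 17).
First divergence: position 4 — the faulty run's log ends after 3 lines; the working version continues with 'stage values: 7 and 7'.
Intended log window:
  2: enter tally_events with 5 values
  3: enter merge_totals with 5 values
  4: stage values: 7 and 7
  5: recursing at 7 carrying 0
Execution walk:
  (no call completed)
Log origins:
  1: logged in main at line 31
  2: logged in tally_events at line 16
  3: logged in merge_totals at line 8
A correct fix: line 10: replace `-1` with `1`.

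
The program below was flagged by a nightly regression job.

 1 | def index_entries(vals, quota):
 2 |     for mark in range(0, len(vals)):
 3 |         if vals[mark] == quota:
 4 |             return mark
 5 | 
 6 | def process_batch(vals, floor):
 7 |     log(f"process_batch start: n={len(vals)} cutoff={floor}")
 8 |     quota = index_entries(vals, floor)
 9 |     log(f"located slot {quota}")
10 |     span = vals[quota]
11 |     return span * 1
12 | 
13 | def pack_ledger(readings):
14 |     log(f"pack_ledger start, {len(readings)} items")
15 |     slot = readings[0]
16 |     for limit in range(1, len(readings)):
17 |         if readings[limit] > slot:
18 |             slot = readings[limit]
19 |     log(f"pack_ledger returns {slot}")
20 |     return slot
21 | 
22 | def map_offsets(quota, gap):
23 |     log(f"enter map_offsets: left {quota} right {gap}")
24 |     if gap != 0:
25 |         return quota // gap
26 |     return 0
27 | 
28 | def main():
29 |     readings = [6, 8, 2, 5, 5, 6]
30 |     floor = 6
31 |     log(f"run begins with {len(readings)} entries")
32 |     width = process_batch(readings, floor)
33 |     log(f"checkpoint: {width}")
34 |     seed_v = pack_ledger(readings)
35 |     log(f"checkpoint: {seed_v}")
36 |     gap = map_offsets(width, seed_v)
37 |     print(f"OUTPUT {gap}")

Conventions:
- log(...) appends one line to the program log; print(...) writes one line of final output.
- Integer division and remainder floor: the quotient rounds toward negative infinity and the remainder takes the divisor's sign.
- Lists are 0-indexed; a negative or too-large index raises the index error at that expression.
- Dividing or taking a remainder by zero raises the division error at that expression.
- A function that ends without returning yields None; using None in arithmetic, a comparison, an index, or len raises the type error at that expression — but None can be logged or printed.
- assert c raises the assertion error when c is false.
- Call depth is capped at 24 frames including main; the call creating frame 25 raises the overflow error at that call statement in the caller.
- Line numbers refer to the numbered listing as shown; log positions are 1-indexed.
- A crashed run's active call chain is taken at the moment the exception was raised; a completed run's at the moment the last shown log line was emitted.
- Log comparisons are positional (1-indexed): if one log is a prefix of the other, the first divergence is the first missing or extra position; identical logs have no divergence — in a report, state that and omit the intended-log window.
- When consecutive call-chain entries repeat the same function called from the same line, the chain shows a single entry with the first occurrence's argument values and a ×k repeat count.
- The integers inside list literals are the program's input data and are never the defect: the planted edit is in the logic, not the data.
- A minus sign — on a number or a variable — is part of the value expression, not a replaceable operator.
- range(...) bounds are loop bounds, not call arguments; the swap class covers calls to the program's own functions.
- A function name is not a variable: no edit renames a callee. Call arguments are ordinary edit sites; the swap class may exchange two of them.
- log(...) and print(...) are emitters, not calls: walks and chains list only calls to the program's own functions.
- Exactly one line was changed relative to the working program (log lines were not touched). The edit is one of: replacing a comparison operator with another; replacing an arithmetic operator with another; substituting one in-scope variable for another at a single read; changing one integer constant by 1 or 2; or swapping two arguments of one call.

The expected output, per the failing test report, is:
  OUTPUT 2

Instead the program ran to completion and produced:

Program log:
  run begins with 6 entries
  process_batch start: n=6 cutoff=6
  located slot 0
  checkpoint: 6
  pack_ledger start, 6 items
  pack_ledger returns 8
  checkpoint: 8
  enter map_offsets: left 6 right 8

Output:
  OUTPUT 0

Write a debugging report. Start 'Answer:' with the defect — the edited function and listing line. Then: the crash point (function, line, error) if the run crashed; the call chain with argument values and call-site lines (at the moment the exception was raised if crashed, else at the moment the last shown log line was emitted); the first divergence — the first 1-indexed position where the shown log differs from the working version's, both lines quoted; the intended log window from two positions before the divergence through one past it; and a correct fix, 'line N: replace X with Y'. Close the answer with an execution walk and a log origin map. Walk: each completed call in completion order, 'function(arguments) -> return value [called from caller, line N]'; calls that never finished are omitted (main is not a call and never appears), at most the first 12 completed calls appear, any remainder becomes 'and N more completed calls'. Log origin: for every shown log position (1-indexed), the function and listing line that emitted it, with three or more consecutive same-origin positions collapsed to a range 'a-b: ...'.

Answer: the defect is in process_batch at line 11.
Core observation: The earliest visible damage is log position 4 — 'checkpoint: 6' rather than the intended 'checkpoint: 18'.
Call chain: main -> map_offsets(6, 8) (called at line 36).
First divergence: at position 4 the run shows 'checkpoint: 6' where the working version logs 'checkpoint: 18'.
Intended log window:
  2: process_batch start: n=6 cutoff=6
  3: located slot 0
  4: checkpoint: 18
  5: pack_ledger start, 6 items
Execution walk:
  index_entries([6, 8, 2, 5, 5, 6], 6) -> 0  [called from process_batch, line 8]
  process_batch([6, 8, 2, 5, 5, 6], 6) -> 6  [called from main, line 32]
  pack_ledger([6, 8, 2, 5, 5, 6]) -> 8  [called from main, line 34]
  map_offsets(6, 8) -> 0  [called from main, line 36]
Log origins:
  1: logged in main at line 31
  2: logged in process_batch at line 7
  3: logged in process_batch at line 9
  4: logged in main at line 33
  5: logged in pack_ledger at line 14
  6: logged in pack_ledger at line 19
  7: logged in main at line 35
  8: logged in map_offsets at line 23
A correct fix: line 11: replace `1` with `3`.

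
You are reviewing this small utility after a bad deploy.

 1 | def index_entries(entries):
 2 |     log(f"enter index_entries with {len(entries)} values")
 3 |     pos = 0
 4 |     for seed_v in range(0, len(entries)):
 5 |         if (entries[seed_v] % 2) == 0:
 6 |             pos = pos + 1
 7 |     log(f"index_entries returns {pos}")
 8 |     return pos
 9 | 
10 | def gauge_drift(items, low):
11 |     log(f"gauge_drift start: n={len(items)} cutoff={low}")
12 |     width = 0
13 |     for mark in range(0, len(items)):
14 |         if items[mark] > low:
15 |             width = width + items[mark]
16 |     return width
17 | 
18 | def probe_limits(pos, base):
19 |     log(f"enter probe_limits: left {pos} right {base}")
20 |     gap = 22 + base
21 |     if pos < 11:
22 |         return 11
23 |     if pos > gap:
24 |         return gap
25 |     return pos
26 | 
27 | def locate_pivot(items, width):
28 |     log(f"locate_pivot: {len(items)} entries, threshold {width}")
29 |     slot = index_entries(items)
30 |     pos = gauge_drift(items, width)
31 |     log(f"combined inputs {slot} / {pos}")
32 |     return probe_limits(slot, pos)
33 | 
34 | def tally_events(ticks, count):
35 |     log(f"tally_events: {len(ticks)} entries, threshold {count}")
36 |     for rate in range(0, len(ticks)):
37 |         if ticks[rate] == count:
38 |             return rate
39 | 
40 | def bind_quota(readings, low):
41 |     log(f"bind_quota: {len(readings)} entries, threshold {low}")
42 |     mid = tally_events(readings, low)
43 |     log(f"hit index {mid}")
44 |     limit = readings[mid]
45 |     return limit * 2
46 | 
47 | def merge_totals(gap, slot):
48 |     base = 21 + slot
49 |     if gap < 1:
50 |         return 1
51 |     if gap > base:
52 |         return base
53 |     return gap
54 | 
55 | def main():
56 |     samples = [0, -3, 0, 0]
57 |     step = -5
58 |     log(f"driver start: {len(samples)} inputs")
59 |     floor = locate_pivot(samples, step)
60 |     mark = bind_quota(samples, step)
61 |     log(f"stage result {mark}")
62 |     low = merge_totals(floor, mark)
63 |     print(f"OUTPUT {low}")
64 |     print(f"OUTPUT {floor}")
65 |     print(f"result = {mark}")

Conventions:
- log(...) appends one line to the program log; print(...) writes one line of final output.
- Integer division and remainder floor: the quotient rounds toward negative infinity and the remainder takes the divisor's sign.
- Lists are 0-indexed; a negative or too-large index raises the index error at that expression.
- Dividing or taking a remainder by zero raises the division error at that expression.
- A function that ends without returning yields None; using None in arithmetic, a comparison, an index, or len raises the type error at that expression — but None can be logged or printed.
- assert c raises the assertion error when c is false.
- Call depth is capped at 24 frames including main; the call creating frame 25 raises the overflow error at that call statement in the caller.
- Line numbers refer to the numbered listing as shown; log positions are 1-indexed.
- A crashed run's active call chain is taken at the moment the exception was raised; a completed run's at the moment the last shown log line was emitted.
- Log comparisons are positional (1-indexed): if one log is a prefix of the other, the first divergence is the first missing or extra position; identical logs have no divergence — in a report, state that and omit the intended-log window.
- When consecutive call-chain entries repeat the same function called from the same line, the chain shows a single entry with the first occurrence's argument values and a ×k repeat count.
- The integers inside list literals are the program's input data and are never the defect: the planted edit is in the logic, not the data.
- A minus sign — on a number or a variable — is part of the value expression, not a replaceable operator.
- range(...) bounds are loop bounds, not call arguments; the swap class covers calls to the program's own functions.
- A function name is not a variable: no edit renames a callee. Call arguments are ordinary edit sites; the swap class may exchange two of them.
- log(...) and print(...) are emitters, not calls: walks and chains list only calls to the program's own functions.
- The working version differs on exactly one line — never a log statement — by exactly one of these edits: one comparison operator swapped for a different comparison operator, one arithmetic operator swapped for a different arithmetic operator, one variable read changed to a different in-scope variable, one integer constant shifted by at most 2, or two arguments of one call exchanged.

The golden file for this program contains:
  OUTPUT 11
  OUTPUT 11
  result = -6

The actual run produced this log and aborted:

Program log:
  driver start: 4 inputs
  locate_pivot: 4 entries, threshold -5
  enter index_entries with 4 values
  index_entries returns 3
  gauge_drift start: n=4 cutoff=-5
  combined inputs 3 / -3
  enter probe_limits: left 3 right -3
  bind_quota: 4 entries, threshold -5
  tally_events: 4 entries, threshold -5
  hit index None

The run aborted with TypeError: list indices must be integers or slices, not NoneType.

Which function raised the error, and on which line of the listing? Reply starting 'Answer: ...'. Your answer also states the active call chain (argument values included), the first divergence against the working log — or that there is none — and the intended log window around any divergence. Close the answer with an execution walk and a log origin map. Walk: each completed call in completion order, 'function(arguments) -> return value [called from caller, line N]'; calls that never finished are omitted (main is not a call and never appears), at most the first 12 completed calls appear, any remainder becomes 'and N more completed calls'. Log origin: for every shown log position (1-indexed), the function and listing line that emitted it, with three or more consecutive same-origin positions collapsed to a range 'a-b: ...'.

Answer: the error was raised in bind_quota, line 44.
Key fact: Position 2 is the first bad log line: 'locate_pivot: 4 entries, threshold -5' should read 'locate_pivot: 4 entries, threshold -3'.
Call chain: main -> bind_quota([0, -3, 0, 0], -5) (called at line 60).
First divergence: position 2 — shown 'locate_pivot: 4 entries, threshold -5', intended 'locate_pivot: 4 entries, threshold -3'.
Intended log window:
  1: driver start: 4 inputs
  2: locate_pivot: 4 entries, threshold -3
  3: enter index_entries with 4 values
Execution walk:
  index_entries([0, -3, 0, 0]) -> 3  [called from locate_pivot, line 29]
  gauge_drift([0, -3, 0, 0], -5) -> -3  [called from locate_pivot, line 30]
  probe_limits(3, -3) -> 11  [called from locate_pivot, line 32]
  locate_pivot([0, -3, 0, 0], -5) -> 11  [called from main, line 59]
  tally_events([0, -3, 0, 0], -5) -> None  [called from bind_quota, line 42]
Log origins:
  1: logged in main at line 58
  2: logged in locate_pivot at line 28
  3: logged in index_entries at line 2
  4: logged in index_entries at line 7
  5: logged in gauge_drift at line 11
  6: logged in locate_pivot at line 31
  7: logged in probe_limits at line 19
  8: logged in bind_quota at line 41
  9: logged in tally_events at line 35
  10: logged in bind_quota at line 43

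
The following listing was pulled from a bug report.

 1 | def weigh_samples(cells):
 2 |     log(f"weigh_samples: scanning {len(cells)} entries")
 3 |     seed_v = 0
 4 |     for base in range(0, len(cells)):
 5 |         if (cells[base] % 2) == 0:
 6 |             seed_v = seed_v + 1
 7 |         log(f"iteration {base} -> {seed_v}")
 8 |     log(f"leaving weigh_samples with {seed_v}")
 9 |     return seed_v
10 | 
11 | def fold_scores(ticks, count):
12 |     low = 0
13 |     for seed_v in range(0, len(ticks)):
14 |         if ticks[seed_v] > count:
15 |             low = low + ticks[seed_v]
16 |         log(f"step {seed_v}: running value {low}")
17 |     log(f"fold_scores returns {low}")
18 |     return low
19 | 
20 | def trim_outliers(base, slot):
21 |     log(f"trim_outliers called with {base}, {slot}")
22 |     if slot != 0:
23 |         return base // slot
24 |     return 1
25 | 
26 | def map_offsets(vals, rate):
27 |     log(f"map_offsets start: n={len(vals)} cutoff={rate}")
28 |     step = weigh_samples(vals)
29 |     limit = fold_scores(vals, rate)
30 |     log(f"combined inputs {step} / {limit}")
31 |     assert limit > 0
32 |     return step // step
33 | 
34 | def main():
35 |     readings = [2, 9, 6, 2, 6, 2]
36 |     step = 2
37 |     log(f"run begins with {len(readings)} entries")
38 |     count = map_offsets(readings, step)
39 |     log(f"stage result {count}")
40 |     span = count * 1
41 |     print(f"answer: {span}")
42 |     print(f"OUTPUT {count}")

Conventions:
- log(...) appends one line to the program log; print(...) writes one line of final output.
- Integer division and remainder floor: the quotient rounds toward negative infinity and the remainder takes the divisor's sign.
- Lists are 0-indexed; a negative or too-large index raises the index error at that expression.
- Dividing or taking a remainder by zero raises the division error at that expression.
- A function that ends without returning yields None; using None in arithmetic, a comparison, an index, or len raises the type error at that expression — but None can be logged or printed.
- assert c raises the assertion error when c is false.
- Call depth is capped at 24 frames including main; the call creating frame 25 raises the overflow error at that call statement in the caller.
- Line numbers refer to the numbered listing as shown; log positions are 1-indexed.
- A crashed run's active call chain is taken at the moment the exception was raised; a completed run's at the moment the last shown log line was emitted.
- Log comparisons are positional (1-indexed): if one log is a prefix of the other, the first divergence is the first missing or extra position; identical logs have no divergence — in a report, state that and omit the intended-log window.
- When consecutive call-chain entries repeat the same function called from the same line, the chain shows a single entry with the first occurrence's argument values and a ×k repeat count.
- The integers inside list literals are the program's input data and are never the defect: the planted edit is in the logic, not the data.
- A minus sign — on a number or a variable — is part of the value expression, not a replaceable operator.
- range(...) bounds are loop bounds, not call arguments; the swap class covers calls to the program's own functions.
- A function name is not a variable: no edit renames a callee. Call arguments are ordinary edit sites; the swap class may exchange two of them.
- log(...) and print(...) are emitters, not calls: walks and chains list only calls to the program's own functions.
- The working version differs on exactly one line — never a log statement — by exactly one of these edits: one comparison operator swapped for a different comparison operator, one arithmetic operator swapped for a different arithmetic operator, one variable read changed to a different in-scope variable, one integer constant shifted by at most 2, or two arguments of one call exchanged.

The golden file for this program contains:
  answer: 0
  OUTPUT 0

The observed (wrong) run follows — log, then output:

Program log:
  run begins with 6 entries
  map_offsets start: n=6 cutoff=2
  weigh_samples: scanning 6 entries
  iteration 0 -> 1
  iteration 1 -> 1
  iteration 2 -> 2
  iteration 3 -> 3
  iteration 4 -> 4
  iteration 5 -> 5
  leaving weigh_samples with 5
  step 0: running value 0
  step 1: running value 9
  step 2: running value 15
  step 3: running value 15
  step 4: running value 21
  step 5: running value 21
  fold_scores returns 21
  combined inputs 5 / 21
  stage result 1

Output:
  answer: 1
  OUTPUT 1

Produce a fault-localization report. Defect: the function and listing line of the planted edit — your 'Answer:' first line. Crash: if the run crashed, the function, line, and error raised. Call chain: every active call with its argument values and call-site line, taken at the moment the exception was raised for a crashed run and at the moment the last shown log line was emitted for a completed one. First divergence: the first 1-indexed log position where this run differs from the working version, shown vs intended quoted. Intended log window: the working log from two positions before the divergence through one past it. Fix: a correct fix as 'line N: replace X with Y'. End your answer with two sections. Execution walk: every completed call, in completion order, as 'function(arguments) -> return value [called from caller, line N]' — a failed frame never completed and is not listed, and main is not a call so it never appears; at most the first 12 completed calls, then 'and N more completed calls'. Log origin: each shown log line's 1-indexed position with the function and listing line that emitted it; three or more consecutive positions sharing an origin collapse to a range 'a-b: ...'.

Answer: the defect is in map_offsets at line 32.
Key observation: At log position 19 the runs split — shown 'stage result 1', but the working version logs 'stage result 0'.
Call chain: main.
First divergence: position 19; shown 'stage result 1' vs intended 'stage result 0'.
Intended log window:
  17: fold_scores returns 21
  18: combined inputs 5 / 21
  19: stage result 0
Execution walk:
  weigh_samples([2, 9, 6, 2, 6, 2]) -> 5  [called from map_offsets, line 28]
  fold_scores([2, 9, 6, 2, 6, 2], 2) -> 21  [called from map_offsets, line 29]
  map_offsets([2, 9, 6, 2, 6, 2], 2) -> 1  [called from main, line 38]
Origin of each log line:
  1: emitted by main (line 37)
  2: emitted by map_offsets (line 27)
  3: emitted by weigh_samples (line 2)
  4-9: emitted by weigh_samples (line 7)
  10: emitted by weigh_samples (line 8)
  11-16: emitted by fold_scores (line 16)
  17: emitted by fold_scores (line 17)
  18: emitted by map_offsets (line 30)
  19: emitted by main (line 39)
A correct fix: line 32: replace `step // step` with `step // limit`.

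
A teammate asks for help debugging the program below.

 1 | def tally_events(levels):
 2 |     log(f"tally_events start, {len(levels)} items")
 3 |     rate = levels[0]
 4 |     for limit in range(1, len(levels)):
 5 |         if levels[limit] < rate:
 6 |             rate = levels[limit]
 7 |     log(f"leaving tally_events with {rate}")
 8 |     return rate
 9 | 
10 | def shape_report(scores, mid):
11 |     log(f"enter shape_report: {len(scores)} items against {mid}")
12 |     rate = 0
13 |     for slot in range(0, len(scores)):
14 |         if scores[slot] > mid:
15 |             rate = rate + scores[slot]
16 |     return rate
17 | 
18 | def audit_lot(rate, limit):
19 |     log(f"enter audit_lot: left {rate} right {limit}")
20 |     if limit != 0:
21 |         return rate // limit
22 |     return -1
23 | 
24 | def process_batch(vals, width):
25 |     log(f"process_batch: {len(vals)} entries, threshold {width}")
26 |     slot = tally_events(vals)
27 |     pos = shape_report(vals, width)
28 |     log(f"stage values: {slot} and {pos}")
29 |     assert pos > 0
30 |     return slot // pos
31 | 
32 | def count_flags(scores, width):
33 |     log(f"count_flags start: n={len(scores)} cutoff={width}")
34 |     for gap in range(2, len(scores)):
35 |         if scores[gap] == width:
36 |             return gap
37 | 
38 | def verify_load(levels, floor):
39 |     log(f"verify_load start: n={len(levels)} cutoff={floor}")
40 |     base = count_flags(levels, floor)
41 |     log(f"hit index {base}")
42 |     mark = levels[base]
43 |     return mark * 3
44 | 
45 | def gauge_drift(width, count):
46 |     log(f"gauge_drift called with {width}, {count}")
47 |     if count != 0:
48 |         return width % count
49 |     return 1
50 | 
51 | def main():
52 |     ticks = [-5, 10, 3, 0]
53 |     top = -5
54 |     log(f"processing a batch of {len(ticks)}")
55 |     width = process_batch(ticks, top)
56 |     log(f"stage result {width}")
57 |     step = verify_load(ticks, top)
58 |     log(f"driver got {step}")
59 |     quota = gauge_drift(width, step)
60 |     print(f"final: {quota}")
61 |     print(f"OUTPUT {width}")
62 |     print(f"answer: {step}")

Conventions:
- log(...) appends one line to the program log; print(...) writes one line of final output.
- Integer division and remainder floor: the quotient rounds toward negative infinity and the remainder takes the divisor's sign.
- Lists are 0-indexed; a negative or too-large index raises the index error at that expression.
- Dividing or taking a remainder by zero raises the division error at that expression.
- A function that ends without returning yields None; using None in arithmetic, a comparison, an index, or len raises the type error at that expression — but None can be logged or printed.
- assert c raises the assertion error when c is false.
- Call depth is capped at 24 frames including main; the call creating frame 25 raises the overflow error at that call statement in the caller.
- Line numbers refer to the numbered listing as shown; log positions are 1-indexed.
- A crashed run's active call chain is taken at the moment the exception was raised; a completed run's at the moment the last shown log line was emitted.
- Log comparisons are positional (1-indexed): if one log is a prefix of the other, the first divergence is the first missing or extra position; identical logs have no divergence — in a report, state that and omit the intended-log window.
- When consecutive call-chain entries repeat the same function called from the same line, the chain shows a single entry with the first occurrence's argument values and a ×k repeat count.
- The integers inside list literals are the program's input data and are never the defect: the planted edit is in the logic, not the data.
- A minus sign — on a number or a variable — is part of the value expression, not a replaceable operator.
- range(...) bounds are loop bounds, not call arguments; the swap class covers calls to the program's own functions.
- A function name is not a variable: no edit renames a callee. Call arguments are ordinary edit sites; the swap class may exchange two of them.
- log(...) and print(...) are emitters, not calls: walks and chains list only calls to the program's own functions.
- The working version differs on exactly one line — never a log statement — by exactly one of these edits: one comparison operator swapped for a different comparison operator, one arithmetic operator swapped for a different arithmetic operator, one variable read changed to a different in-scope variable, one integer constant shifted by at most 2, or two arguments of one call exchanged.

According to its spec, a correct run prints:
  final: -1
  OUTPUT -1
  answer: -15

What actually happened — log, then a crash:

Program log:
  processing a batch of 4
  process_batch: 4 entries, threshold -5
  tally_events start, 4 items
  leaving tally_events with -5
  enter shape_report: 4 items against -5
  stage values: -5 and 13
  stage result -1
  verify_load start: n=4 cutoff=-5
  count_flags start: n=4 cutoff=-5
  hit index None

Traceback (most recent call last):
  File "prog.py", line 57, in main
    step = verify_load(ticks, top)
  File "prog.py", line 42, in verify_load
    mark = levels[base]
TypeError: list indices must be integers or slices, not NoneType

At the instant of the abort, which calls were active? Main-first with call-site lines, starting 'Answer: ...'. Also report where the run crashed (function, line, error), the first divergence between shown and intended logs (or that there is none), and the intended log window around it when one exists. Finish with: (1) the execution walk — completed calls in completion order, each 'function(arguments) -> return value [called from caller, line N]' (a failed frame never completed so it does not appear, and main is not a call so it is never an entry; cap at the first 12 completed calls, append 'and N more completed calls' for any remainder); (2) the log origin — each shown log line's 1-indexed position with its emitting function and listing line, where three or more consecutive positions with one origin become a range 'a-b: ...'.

Answer: main -> verify_load (called at line 57).
Key fact: The log first diverges at position 10: the faulty run prints 'hit index None' where the working version prints 'hit index 0'.
Crash: verify_load, line 42, TypeError.
First divergence: position 10 — the shown line 'hit index None' should read 'hit index 0'.
Intended log window:
  8: verify_load start: n=4 cutoff=-5
  9: count_flags start: n=4 cutoff=-5
  10: hit index 0
  11: driver got -15
Execution walk:
  tally_events([-5, 10, 3, 0]) -> -5  [called from process_batch, line 26]
  shape_report([-5, 10, 3, 0], -5) -> 13  [called from process_batch, line 27]
  process_batch([-5, 10, 3, 0], -5) -> -1  [called from main, line 55]
  count_flags([-5, 10, 3, 0], -5) -> None  [called from verify_load, line 40]
Log origin:
  1 — main, line 54
  2 — process_batch, line 25
  3 — tally_events, line 2
  4 — tally_events, line 7
  5 — shape_report, line 11
  6 — process_batch, line 28
  7 — main, line 56
  8 — verify_load, line 39
  9 — count_flags, line 33
  10 — verify_load, line 41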